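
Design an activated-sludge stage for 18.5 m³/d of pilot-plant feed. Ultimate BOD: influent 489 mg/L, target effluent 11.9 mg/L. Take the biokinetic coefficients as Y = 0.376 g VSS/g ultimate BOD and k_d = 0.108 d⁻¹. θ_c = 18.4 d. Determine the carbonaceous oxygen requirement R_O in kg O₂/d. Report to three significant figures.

Observed yield with endogenous decay: Y_obs = Y / (1 + k_d·θ_c) = 0.376 / (1 + 0.108 × 18.4) = 0.376 / 2.987 = 0.1259 g VSS/g ultimate BOD.
Q·(S₀ − S) = 18.5 × (489 − 11.9) × 10⁻³ = 8.826 kg/d removed.
P_X = Y_obs·Q·(S₀ − S) = 0.1259 × 8.826 = 1.111 kg VSS/d.
Carbonaceous O₂ demand = substrate oxidised − cell-mass equivalent = 8.826 − 1.42 × 1.111 = 7.249 kg O₂/d.

R_O ≈ 7.25 kg O₂/d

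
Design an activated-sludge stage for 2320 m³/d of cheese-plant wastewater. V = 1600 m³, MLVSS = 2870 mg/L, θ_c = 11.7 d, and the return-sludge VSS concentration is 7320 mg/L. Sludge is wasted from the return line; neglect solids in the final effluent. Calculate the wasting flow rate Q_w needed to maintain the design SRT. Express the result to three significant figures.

Q_w ≈ 53.6 m³/d

Wasting from the return line (neglecting effluent solids): Q_w = V·X / (θ_c·X_r) = 1600 × 2870 / (11.7 × 7320) = 53.62 m³/d.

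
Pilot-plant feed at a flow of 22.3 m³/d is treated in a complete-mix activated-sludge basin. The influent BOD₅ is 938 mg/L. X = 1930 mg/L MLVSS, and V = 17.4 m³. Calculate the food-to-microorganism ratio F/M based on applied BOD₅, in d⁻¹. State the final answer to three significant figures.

F/M ≈ 0.623 d⁻¹

F/M = Q·S₀ / (V·X) = 22.3 × 938 / (17.40 × 1930) = 0.6229 g BOD₅·(g VSS·d)⁻¹.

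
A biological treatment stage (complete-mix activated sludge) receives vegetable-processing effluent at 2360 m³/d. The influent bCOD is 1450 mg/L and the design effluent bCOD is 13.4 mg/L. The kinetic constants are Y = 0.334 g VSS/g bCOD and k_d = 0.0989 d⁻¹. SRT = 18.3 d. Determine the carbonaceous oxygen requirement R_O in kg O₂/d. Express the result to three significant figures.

R_O ≈ 2820 kg O₂/d

Y_obs = Y / (1 + k_d θ_c) = 0.334 / (1 + 0.0989 × 18.3) = 0.334 / 2.810 = 0.1189.
Q·(S₀ − S) = 2360 × (1450 − 13.4) × 10⁻³ = 3390 kg/d removed.
P_X = Y_obs·Q·(S₀ − S) = 0.1189 × 3390 = 403.0 kg VSS/d.
R_O = Q·(S₀ − S) − 1.42·P_X = 3390 − 1.42 × 403.0 = 2818 kg O₂/d.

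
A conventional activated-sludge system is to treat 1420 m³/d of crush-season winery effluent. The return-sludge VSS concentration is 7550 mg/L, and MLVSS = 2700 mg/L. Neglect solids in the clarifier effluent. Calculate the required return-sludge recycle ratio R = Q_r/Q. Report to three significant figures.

R = Q_r/Q = X/(X_r − X) = 2700 / (7550 − 2700) = 0.5567.

R ≈ 0.557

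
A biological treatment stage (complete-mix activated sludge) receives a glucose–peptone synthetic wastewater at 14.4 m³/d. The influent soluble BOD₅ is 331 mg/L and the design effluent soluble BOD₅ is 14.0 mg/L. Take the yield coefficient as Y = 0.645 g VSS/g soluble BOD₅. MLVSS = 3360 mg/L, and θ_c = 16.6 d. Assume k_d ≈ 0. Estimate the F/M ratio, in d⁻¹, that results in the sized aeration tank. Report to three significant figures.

V·X = Y·Q·ΔS·θ_c gives V = 0.645 × 14.4 × (331 − 14.0) × 16.6 / 3360 = 14.55 m³.
F/M = Q·S₀ / (V·X) = 14.4 × 331 / (14.55 × 3360) = 0.09752 g soluble BOD₅·(g VSS·d)⁻¹.

F/M ≈ 0.0975 d⁻¹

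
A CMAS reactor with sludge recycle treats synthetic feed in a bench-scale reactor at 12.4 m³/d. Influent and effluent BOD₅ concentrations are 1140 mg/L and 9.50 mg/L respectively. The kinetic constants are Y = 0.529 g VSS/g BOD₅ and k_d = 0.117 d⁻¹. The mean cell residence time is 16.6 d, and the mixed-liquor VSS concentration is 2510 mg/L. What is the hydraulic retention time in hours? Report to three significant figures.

τ ≈ 32.3 h

From the SRT design equation V = Y Q (S₀−S) θ_c / [X (1 + k_d θ_c)] = 0.529 × 12.4 × (1140 − 9.50) × 16.6 / [2510 × (1 + 0.117 × 16.6)] = 1.23×10^5 / 7385 = 16.67 m³.
HRT = V/Q = 16.67 m³ / 12.4 m³·d⁻¹ = 1.344 d × 24 = 32.26 h.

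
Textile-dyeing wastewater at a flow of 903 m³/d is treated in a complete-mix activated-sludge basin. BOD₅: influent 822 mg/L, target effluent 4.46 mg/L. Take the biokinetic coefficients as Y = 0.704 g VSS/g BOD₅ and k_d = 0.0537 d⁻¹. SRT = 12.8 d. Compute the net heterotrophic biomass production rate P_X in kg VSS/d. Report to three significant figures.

P_X ≈ 308 kg VSS/d

Correct the yield for decay: Y_obs = Y/(1 + k_d θ_c) = 0.704 / (1 + 0.0537 × 12.8) = 0.704 / 1.687 = 0.4172.
ΔS = 822 − 4.46 = 817.5 mg/L, so the substrate removal rate is 903 × 817.5/1000 = 738.2 kg BOD₅/d.
Biomass produced: P_X = Y_obs·Q·ΔS = 0.4172 × 738.2 ≈ 308.0 kg VSS/d.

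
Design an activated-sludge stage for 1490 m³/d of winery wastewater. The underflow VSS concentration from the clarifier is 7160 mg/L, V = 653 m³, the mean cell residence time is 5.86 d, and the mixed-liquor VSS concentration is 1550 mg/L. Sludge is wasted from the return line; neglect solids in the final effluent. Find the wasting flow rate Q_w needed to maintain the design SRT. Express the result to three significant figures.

Q_w ≈ 24.1 m³/d

Wasting from the return line (neglecting effluent solids): Q_w = V·X / (θ_c·X_r) = 653.0 × 1550 / (5.86 × 7160) = 24.12 m³/d.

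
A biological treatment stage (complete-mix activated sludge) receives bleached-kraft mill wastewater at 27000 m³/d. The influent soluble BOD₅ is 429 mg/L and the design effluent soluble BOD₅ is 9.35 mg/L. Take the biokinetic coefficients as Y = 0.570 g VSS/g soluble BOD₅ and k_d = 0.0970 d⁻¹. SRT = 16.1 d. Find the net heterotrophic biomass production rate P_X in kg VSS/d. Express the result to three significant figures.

P_X ≈ 2520 kg VSS/d

Observed yield with endogenous decay: Y_obs = Y / (1 + k_d·θ_c) = 0.570 / (1 + 0.0970 × 16.1) = 0.570 / 2.562 = 0.2225 g VSS/g soluble BOD₅.
Substrate removed = Q·(S₀ − S) = 27000 m³/d × (429 − 9.35) g/m³ = 1.13×10^7 g/d = 11331 kg/d.
Biomass produced: P_X = Y_obs·Q·ΔS = 0.2225 × 11331 ≈ 2521 kg VSS/d.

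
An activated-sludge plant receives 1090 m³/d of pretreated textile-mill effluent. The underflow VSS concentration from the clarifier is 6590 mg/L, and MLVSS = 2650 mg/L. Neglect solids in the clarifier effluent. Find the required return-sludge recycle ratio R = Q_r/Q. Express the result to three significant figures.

R = Q_r/Q = X/(X_r − X) = 2650 / (6590 − 2650) = 0.6726.

R ≈ 0.673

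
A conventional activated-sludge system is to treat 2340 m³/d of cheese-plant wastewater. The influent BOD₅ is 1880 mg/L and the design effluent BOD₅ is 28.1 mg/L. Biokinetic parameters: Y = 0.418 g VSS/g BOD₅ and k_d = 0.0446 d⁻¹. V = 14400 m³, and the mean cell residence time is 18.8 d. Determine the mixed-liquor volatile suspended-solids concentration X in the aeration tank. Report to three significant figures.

X ≈ 1290 mg/L

Solving the biomass balance for X: X = Y Q (S₀−S) θ_c / [V (1+k_d θ_c)] = 0.418 × 2340 × (1880 − 28.1) × 18.8 / [14400 × (1 + 0.0446 × 18.8)] = 1286 mg/L.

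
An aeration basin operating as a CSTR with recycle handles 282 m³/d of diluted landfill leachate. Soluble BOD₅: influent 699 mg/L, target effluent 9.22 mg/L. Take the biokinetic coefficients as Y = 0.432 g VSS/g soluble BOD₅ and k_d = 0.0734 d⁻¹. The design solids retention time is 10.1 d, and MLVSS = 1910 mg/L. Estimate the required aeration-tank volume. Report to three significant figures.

From the SRT design equation V = Y Q (S₀−S) θ_c / [X (1 + k_d θ_c)] = 0.432 × 282 × (699 − 9.22) × 10.1 / [1910 × (1 + 0.0734 × 10.1)] = 8.49×10^5 / 3326 = 255.2 m³.

V ≈ 255 m³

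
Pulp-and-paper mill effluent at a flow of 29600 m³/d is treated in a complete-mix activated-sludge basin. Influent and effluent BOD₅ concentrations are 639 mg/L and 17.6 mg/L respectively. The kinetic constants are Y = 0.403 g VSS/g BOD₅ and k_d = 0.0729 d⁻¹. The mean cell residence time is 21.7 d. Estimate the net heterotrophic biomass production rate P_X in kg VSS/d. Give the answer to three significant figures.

P_X ≈ 2870 kg VSS/d

The observed yield is Y_obs = Y/(1 + k_d·θ_c) = 0.403 / (1 + 0.0729 × 21.7) = 0.403 / 2.582 = 0.1561 g VSS per g BOD₅ removed.
Substrate removed = Q·(S₀ − S) = 29600 m³/d × (639 − 17.6) g/m³ = 1.84×10^7 g/d = 18393 kg/d.
So the net sludge growth is P_X = 0.1561 × 18393 = 2871 kg VSS/d.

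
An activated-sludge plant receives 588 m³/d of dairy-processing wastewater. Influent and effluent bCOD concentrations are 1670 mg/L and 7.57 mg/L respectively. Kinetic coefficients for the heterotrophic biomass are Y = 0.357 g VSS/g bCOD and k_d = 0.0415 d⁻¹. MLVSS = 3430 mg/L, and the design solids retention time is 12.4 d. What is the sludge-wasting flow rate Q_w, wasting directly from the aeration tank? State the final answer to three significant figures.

Q_w ≈ 67.2 m³/d

Rearranging the biomass balance for a CMAS with decay, V = Y·Q·ΔS·θ_c / [X·(1+k_d θ_c)] = 0.357 × 588 × (1670 − 7.57) × 12.4 / [3430 × (1 + 0.0415 × 12.4)] = 4.33×10^6 / 5195 = 832.9 m³.
Wasting from the aeration tank: Q_w = V / θ_c = 832.9 / 12.4 = 67.17 m³/d.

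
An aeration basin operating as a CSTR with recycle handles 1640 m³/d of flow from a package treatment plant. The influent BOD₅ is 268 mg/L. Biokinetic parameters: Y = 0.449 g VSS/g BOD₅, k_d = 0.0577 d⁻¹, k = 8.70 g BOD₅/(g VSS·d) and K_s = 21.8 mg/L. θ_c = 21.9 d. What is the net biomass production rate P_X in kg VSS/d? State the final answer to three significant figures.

P_X ≈ 87.0 kg VSS/d

For a completely mixed reactor with recycle the Lawrence–McCarty relation gives S = K_s·(1 + k_d·θ_c) / [θ_c·(Y·k − k_d) − 1] = 21.8 × (1 + 0.0577 × 21.9) / [21.9 × (0.449 × 8.70 − 0.0577) − 1] = 49.35 / 83.28 = 0.5925 mg/L.
Observed yield with endogenous decay: Y_obs = Y / (1 + k_d·θ_c) = 0.449 / (1 + 0.0577 × 21.9) = 0.449 / 2.264 = 0.1984 g VSS/g BOD₅.
ΔS = 268 − 0.593 = 267.4 mg/L, so the substrate removal rate is 1640 × 267.4/1000 = 438.5 kg BOD₅/d.
So the net sludge growth is P_X = 0.1984 × 438.5 = 86.99 kg VSS/d.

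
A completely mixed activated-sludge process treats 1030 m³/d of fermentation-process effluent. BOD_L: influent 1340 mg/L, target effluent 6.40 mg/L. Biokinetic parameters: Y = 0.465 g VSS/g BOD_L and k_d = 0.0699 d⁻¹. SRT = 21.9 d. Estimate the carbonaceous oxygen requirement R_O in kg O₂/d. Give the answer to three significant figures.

Observed yield with endogenous decay: Y_obs = Y / (1 + k_d·θ_c) = 0.465 / (1 + 0.0699 × 21.9) = 0.465 / 2.531 = 0.1837 g VSS/g BOD_L.
Mass of BOD_L removed per day: Q(S₀ − S) = 1030 × 1334 g/m³ = 1374 kg/d.
P_X = Y_obs·Q·(S₀ − S) = 0.1837 × 1374 = 252.4 kg VSS/d.
R_O = Q·(S₀ − S) − 1.42·P_X = 1374 − 1.42 × 252.4 = 1015 kg O₂/d.

R_O ≈ 1020 kg O₂/d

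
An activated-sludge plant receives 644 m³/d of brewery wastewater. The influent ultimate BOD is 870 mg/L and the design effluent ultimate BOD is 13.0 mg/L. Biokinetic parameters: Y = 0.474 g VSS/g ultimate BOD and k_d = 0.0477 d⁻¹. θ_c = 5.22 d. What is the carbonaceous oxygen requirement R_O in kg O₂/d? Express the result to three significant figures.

The observed yield is Y_obs = Y/(1 + k_d·θ_c) = 0.474 / (1 + 0.0477 × 5.22) = 0.474 / 1.249 = 0.3795 g VSS per g ultimate BOD removed.
ΔS = 870 − 13.0 = 857.0 mg/L, so the substrate removal rate is 644 × 857.0/1000 = 551.9 kg ultimate BOD/d.
P_X = Y_obs·Q·(S₀ − S) = 0.3795 × 551.9 = 209.5 kg VSS/d.
R_O = Q·ΔS − 1.42 P_X = 551.9 − 297.4 = 254.5 kg O₂/d.

R_O ≈ 254 kg O₂/d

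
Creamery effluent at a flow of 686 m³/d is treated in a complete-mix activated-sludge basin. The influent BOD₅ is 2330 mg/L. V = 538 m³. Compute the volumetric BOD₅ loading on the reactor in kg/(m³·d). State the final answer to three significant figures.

Volumetric loading L_v = Q·S₀ / V = 686 × 2330 g/m³ / 538.0 m³ = 2971 g/(m³·d) = 2.971 kg BOD₅/(m³·d).

L_v ≈ 2.97 kg BOD₅/(m³·d)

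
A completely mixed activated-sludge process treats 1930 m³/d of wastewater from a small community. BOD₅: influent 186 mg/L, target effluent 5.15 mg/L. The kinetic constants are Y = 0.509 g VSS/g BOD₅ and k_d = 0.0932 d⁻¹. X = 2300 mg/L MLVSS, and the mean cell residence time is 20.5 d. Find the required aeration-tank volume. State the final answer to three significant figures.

Steady-state biomass mass balance: V·X·(1 + k_d·θ_c) = Y·Q·(S₀ − S)·θ_c, so V = 0.509 × 1930 × (186 − 5.15) × 20.5 / [2300 × (1 + 0.0932 × 20.5)] = 3.64×10^6 / 6694 = 544.0 m³.

V ≈ 544 m³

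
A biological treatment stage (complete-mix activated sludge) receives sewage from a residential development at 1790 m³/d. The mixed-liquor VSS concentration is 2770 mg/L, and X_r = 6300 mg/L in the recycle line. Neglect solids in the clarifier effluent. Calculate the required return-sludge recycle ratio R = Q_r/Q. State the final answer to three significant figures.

Mass balance around the secondary clarifier (neglecting effluent solids): R = X / (X_r − X) = 2770 / (6300 − 2770) = 0.7847.

R ≈ 0.785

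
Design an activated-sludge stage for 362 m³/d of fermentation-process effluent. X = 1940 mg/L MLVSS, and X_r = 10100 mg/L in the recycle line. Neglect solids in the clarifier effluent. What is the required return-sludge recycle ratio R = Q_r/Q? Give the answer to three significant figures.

Solids balance on the clarifier gives (1+R)X = R·X_r, so R = X/(X_r − X) = 1940 / (10100 − 1940) = 0.2377.

R ≈ 0.238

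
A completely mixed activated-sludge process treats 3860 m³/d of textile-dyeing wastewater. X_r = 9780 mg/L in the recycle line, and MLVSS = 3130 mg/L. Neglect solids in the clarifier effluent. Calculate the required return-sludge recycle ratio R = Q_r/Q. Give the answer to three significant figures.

Solids balance on the clarifier gives (1+R)X = R·X_r, so R = X/(X_r − X) = 3130 / (9780 − 3130) = 0.4707.

R ≈ 0.471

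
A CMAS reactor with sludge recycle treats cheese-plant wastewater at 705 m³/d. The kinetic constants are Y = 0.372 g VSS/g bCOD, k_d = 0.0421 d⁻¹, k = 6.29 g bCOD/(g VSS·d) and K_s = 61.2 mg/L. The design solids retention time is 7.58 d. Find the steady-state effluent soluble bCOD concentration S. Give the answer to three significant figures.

S ≈ 4.92 mg/L

From the Monod/SRT balance for a CMAS, S = K_s·(1+k_d θ_c)/[θ_c·(Y k − k_d) − 1] = 61.2 × (1 + 0.0421 × 7.58) / [7.58 × (0.372 × 6.29 − 0.0421) − 1] = 80.73 / 16.42 = 4.917 mg/L.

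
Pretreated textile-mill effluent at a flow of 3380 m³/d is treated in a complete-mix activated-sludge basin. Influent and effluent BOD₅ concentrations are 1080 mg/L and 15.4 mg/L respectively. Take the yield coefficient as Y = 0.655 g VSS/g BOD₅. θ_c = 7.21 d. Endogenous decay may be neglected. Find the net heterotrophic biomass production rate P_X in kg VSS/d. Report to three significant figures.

P_X ≈ 2360 kg VSS/d

Since k_d ≈ 0, Y_obs = Y = 0.655 g VSS/g BOD₅.
Substrate removed = Q·(S₀ − S) = 3380 m³/d × (1080 − 15.4) g/m³ = 3.6×10^6 g/d = 3598 kg/d.
So the net sludge growth is P_X = 0.6550 × 3598 = 2357 kg VSS/d.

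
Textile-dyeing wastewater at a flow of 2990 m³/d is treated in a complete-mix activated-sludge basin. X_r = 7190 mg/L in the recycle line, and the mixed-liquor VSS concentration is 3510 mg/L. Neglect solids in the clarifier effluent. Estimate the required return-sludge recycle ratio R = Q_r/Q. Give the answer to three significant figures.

R ≈ 0.954

Mass balance around the secondary clarifier (neglecting effluent solids): R = X / (X_r − X) = 3510 / (7190 − 3510) = 0.9538.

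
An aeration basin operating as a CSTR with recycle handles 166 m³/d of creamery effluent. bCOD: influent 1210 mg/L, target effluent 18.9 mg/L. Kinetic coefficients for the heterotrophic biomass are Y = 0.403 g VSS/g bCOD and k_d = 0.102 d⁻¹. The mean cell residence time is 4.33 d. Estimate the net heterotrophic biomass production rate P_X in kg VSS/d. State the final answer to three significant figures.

Y_obs = Y / (1 + k_d θ_c) = 0.403 / (1 + 0.102 × 4.33) = 0.403 / 1.442 = 0.2795.
ΔS = 1210 − 18.9 = 1191 mg/L, so the substrate removal rate is 166 × 1191/1000 = 197.7 kg bCOD/d.
Net biomass production P_X = Y_obs × Q·(S₀ − S) = 0.2795 × 197.7 = 55.27 kg VSS/d.

P_X ≈ 55.3 kg VSS/d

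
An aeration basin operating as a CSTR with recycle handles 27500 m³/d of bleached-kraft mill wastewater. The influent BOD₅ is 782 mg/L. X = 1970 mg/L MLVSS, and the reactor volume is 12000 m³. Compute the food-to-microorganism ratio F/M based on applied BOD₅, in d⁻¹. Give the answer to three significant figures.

F/M ≈ 0.910 d⁻¹

Food-to-microorganism ratio F/M = Q S₀ / (V X) = 27500 × 782 / (12000 × 1970) = 0.9097 d⁻¹.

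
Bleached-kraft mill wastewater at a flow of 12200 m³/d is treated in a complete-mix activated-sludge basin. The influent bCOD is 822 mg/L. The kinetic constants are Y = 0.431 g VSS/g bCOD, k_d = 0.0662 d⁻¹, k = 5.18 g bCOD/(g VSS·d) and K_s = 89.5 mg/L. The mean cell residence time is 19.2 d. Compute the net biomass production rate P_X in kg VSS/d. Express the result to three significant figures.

Effluent substrate depends only on kinetics and SRT: S = K_s(1 + k_d θ_c) / [θ_c(Yk − k_d) − 1] = 89.5 × (1 + 0.0662 × 19.2) / [19.2 × (0.431 × 5.18 − 0.0662) − 1] = 203.3 / 40.59 = 5.007 mg/L.
The observed yield is Y_obs = Y/(1 + k_d·θ_c) = 0.431 / (1 + 0.0662 × 19.2) = 0.431 / 2.271 = 0.1898 g VSS per g bCOD removed.
Mass of bCOD removed per day: Q(S₀ − S) = 12200 × 817.0 g/m³ = 9967 kg/d.
Net biomass production P_X = Y_obs × Q·(S₀ − S) = 0.1898 × 9967 = 1892 kg VSS/d.

P_X ≈ 1890 kg VSS/d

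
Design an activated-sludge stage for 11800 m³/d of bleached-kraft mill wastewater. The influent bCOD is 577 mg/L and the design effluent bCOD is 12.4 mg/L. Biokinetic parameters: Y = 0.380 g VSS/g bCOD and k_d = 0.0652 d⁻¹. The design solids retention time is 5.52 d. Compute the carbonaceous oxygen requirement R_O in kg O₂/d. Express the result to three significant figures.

R_O ≈ 4020 kg O₂/d

The observed yield is Y_obs = Y/(1 + k_d·θ_c) = 0.380 / (1 + 0.0652 × 5.52) = 0.380 / 1.360 = 0.2794 g VSS per g bCOD removed.
Q·(S₀ − S) = 11800 × (577 − 12.4) × 10⁻³ = 6662 kg/d removed.
P_X = Y_obs·Q·(S₀ − S) = 0.2794 × 6662 = 1862 kg VSS/d.
R_O = Q·(S₀ − S) − 1.42·P_X = 6662 − 1.42 × 1862 = 4019 kg O₂/d.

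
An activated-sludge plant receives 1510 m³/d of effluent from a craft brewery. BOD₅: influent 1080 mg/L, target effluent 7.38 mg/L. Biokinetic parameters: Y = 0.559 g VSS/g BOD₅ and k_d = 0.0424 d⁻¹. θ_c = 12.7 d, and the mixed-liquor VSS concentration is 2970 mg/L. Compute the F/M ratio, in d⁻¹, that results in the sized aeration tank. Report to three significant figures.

Rearranging the biomass balance for a CMAS with decay, V = Y·Q·ΔS·θ_c / [X·(1+k_d θ_c)] = 0.559 × 1510 × (1080 − 7.38) × 12.7 / [2970 × (1 + 0.0424 × 12.7)] = 1.15×10^7 / 4569 = 2516 m³.
F/M = applied load / biomass = Q·S₀/(V·X) = 1510 × 1080 / (2516 × 2970) = 0.2182 d⁻¹.

F/M ≈ 0.218 d⁻¹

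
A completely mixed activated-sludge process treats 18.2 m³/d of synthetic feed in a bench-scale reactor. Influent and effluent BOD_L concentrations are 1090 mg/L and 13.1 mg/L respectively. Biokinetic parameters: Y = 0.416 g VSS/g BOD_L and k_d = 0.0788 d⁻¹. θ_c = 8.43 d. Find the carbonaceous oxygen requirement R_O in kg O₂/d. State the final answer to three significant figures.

Y_obs = Y / (1 + k_d θ_c) = 0.416 / (1 + 0.0788 × 8.43) = 0.416 / 1.664 = 0.2500.
Substrate removed = Q·(S₀ − S) = 18.2 m³/d × (1090 − 13.1) g/m³ = 1.96×10^4 g/d = 19.60 kg/d.
P_X = Y_obs·Q·(S₀ − S) = 0.2500 × 19.60 = 4.899 kg VSS/d.
Carbonaceous O₂ demand = substrate oxidised − cell-mass equivalent = 19.60 − 1.42 × 4.899 = 12.64 kg O₂/d.

R_O ≈ 12.6 kg O₂/d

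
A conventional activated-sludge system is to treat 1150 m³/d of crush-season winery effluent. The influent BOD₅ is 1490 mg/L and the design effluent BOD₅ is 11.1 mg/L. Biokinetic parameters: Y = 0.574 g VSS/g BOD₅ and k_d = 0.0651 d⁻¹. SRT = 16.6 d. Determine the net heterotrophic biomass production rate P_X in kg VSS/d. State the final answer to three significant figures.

Correct the yield for decay: Y_obs = Y/(1 + k_d θ_c) = 0.574 / (1 + 0.0651 × 16.6) = 0.574 / 2.081 = 0.2759.
Q·(S₀ − S) = 1150 × (1490 − 11.1) × 10⁻³ = 1701 kg/d removed.
P_X = Y_obs · Q(S₀ − S) = 0.2759 × 1701 = 469.2 kg VSS/d.

P_X ≈ 469 kg VSS/d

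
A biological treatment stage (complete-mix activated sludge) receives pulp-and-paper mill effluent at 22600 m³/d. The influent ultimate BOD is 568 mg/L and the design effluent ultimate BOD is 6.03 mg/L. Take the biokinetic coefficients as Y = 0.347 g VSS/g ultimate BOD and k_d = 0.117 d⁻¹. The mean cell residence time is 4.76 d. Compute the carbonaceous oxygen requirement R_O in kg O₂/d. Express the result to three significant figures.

Y_obs = Y / (1 + k_d θ_c) = 0.347 / (1 + 0.117 × 4.76) = 0.347 / 1.557 = 0.2229.
Substrate removed = Q·(S₀ − S) = 22600 m³/d × (568 − 6.03) g/m³ = 1.27×10^7 g/d = 12701 kg/d.
P_X = Y_obs·Q·(S₀ − S) = 0.2229 × 12701 = 2831 kg VSS/d.
R_O = Q·(S₀ − S) − 1.42·P_X = 12701 − 1.42 × 2831 = 8681 kg O₂/d.

R_O ≈ 8680 kg O₂/d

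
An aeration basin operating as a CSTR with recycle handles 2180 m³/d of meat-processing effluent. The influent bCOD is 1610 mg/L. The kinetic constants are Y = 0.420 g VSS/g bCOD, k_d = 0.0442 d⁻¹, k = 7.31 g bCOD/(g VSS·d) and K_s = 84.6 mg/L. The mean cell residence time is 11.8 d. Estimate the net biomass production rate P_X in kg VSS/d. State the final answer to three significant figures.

P_X ≈ 967 kg VSS/d

Effluent substrate depends only on kinetics and SRT: S = K_s(1 + k_d θ_c) / [θ_c(Yk − k_d) − 1] = 84.6 × (1 + 0.0442 × 11.8) / [11.8 × (0.420 × 7.31 − 0.0442) − 1] = 128.7 / 34.71 = 3.709 mg/L.
The observed yield is Y_obs = Y/(1 + k_d·θ_c) = 0.420 / (1 + 0.0442 × 11.8) = 0.420 / 1.522 = 0.2760 g VSS per g bCOD removed.
ΔS = 1610 − 3.71 = 1606 mg/L, so the substrate removal rate is 2180 × 1606/1000 = 3502 kg bCOD/d.
So the net sludge growth is P_X = 0.2760 × 3502 = 966.6 kg VSS/d.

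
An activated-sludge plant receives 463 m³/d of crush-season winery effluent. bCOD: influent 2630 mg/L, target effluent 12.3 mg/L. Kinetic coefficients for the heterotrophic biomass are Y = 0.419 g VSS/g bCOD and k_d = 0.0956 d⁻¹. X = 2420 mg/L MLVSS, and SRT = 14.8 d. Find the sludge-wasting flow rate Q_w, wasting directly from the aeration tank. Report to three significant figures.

Q_w ≈ 86.9 m³/d

Steady-state biomass mass balance: V·X·(1 + k_d·θ_c) = Y·Q·(S₀ − S)·θ_c, so V = 0.419 × 463 × (2630 − 12.3) × 14.8 / [2420 × (1 + 0.0956 × 14.8)] = 7.52×10^6 / 5844 = 1286 m³.
With mixed-liquor wasting, θ_c = V/Q_w, so Q_w = V/θ_c = 1286/14.8 = 86.90 m³/d.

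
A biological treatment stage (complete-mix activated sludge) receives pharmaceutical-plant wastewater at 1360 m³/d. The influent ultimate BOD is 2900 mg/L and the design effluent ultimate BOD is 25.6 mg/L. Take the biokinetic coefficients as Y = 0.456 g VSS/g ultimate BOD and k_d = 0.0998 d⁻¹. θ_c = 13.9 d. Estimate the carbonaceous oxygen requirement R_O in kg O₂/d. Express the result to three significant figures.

R_O ≈ 2850 kg O₂/d

Y_obs = Y / (1 + k_d θ_c) = 0.456 / (1 + 0.0998 × 13.9) = 0.456 / 2.387 = 0.1910.
Substrate removed = Q·(S₀ − S) = 1360 m³/d × (2900 − 25.6) g/m³ = 3.91×10^6 g/d = 3909 kg/d.
P_X = Y_obs·Q·(S₀ − S) = 0.1910 × 3909 = 746.7 kg VSS/d.
Carbonaceous O₂ demand = substrate oxidised − cell-mass equivalent = 3909 − 1.42 × 746.7 = 2849 kg O₂/d.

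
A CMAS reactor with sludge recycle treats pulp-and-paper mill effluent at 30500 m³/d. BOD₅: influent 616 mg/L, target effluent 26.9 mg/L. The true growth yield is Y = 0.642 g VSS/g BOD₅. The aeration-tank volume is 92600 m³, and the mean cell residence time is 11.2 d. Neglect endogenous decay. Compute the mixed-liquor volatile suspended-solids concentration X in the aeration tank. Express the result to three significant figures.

Without decay, X = Y Q (S₀−S) θ_c / V = 0.642 × 30500 × (616 − 26.9) × 11.2 / 92600 = 1395 mg/L.

X ≈ 1400 mg/L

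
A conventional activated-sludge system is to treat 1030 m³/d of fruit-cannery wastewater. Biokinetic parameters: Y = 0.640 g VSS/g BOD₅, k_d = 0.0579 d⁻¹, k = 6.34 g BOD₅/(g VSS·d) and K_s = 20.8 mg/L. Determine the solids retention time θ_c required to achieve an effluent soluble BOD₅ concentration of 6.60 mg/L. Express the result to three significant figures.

Specific growth rate at S = 6.60 mg/L: μ = YkS/(K_s+S) = 0.640·6.34·6.60/(20.8+6.60) = 0.9774 d⁻¹.
1/θ_c = 0.9774 − 0.0579 = 0.9195 d⁻¹, so θ_c = 1.088 d.

θ_c ≈ 1.09 d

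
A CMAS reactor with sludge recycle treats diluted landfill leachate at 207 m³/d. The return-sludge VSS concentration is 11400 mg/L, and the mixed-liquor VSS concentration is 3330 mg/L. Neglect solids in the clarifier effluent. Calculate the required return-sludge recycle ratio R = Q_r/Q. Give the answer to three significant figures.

R ≈ 0.413

R = Q_r/Q = X/(X_r − X) = 3330 / (11400 − 3330) = 0.4126.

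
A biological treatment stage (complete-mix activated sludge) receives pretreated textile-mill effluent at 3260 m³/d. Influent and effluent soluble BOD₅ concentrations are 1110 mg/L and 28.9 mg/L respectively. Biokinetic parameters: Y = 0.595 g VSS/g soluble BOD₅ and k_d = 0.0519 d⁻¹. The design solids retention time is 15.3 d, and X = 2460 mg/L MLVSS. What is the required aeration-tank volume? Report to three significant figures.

From the SRT design equation V = Y Q (S₀−S) θ_c / [X (1 + k_d θ_c)] = 0.595 × 3260 × (1110 − 28.9) × 15.3 / [2460 × (1 + 0.0519 × 15.3)] = 3.21×10^7 / 4413 = 7270 m³.

V ≈ 7270 m³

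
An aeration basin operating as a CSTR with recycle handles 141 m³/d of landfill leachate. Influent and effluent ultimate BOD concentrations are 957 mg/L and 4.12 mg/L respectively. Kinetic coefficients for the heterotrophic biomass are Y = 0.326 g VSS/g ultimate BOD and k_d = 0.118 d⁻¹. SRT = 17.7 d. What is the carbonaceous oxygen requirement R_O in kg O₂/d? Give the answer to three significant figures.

R_O ≈ 114 kg O₂/d

Correct the yield for decay: Y_obs = Y/(1 + k_d θ_c) = 0.326 / (1 + 0.118 × 17.7) = 0.326 / 3.089 = 0.1055.
Q·(S₀ − S) = 141 × (957 − 4.12) × 10⁻³ = 134.4 kg/d removed.
Biomass synthesised: P_X = Y_obs × 134.4 = 14.18 kg VSS/d.
R_O = Q·(S₀ − S) − 1.42·P_X = 134.4 − 1.42 × 14.18 = 114.2 kg O₂/d.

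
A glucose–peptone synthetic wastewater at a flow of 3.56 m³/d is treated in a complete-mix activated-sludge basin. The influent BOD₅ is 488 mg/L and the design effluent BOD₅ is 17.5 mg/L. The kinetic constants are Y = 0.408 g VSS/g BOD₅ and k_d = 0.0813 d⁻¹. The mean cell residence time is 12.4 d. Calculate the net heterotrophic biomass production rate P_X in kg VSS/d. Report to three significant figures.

Y_obs = Y / (1 + k_d θ_c) = 0.408 / (1 + 0.0813 × 12.4) = 0.408 / 2.008 = 0.2032.
ΔS = 488 − 17.5 = 470.5 mg/L, so the substrate removal rate is 3.56 × 470.5/1000 = 1.675 kg BOD₅/d.
So the net sludge growth is P_X = 0.2032 × 1.675 = 0.3403 kg VSS/d.

P_X ≈ 0.340 kg VSS/d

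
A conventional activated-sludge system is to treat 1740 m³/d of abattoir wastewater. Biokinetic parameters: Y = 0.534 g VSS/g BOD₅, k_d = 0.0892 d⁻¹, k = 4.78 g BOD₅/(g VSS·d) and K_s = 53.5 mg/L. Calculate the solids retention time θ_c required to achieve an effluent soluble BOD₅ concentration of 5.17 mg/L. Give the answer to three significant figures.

θ_c ≈ 7.37 d

From 1/θ_c = Y·k·S/(K_s + S) − k_d: Y·k·S/(K_s+S) = 0.534 × 4.78 × 5.17 / (53.5 + 5.17) = 0.2249 d⁻¹.
θ_c = 1/(μ − k_d) = 1/(0.2249 − 0.0892) = 1/0.1357 = 7.368 d.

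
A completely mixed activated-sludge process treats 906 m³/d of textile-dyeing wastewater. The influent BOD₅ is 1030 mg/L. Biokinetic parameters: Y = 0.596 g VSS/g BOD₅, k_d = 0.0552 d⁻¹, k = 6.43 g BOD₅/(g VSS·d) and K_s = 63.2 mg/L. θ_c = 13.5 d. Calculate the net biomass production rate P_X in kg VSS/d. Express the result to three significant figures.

P_X ≈ 318 kg VSS/d

Effluent substrate depends only on kinetics and SRT: S = K_s(1 + k_d θ_c) / [θ_c(Yk − k_d) − 1] = 63.2 × (1 + 0.0552 × 13.5) / [13.5 × (0.596 × 6.43 − 0.0552) − 1] = 110.3 / 49.99 = 2.206 mg/L.
The observed yield is Y_obs = Y/(1 + k_d·θ_c) = 0.596 / (1 + 0.0552 × 13.5) = 0.596 / 1.745 = 0.3415 g VSS per g BOD₅ removed.
ΔS = 1030 − 2.21 = 1028 mg/L, so the substrate removal rate is 906 × 1028/1000 = 931.2 kg BOD₅/d.
Net biomass production P_X = Y_obs × Q·(S₀ − S) = 0.3415 × 931.2 = 318.0 kg VSS/d.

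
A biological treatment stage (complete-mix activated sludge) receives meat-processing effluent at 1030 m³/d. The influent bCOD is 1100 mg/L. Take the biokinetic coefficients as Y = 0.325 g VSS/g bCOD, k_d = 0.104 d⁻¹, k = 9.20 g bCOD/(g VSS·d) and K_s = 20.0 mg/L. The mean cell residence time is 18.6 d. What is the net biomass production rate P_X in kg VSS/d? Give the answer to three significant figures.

P_X ≈ 125 kg VSS/d

From the Monod/SRT balance for a CMAS, S = K_s·(1+k_d θ_c)/[θ_c·(Y k − k_d) − 1] = 20.0 × (1 + 0.104 × 18.6) / [18.6 × (0.325 × 9.20 − 0.104) − 1] = 58.69 / 52.68 = 1.114 mg/L.
Correct the yield for decay: Y_obs = Y/(1 + k_d θ_c) = 0.325 / (1 + 0.104 × 18.6) = 0.325 / 2.934 = 0.1108.
Mass of bCOD removed per day: Q(S₀ − S) = 1030 × 1099 g/m³ = 1132 kg/d.
P_X = Y_obs · Q(S₀ − S) = 0.1108 × 1132 = 125.4 kg VSS/d.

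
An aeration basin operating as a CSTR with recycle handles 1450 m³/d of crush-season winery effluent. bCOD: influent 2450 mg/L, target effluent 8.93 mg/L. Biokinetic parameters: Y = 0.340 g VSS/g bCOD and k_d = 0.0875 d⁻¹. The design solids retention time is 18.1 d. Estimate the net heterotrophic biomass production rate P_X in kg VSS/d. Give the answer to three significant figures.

P_X ≈ 466 kg VSS/d

The observed yield is Y_obs = Y/(1 + k_d·θ_c) = 0.340 / (1 + 0.0875 × 18.1) = 0.340 / 2.584 = 0.1316 g VSS per g bCOD removed.
Mass of bCOD removed per day: Q(S₀ − S) = 1450 × 2441 g/m³ = 3540 kg/d.
P_X = Y_obs · Q(S₀ − S) = 0.1316 × 3540 = 465.8 kg VSS/d.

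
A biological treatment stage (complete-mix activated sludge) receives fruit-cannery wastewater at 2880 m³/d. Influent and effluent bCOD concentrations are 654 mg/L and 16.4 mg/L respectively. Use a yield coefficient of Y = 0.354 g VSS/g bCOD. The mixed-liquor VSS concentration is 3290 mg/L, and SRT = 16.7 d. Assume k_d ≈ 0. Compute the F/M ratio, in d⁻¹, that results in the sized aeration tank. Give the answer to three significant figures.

F/M ≈ 0.174 d⁻¹

With k_d = 0 the design equation reduces to V = Y Q (S₀−S) θ_c / X = 0.354 × 2880 × (654 − 16.4) × 16.7 / 3290 = 3300 m³.
F/M = applied load / biomass = Q·S₀/(V·X) = 2880 × 654 / (3300 × 3290) = 0.1735 d⁻¹.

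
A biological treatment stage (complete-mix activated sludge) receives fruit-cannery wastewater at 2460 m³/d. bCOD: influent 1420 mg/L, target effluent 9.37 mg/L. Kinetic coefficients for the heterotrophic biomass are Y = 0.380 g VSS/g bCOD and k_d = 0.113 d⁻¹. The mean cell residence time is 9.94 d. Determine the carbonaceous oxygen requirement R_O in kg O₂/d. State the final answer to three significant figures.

The observed yield is Y_obs = Y/(1 + k_d·θ_c) = 0.380 / (1 + 0.113 × 9.94) = 0.380 / 2.123 = 0.1790 g VSS per g bCOD removed.
Q·(S₀ − S) = 2460 × (1420 − 9.37) × 10⁻³ = 3470 kg/d removed.
Net sludge production P_X = 0.1790 × 3470 = 621.1 kg VSS/d.
R_O = Q·(S₀ − S) − 1.42·P_X = 3470 − 1.42 × 621.1 = 2588 kg O₂/d.

R_O ≈ 2590 kg O₂/d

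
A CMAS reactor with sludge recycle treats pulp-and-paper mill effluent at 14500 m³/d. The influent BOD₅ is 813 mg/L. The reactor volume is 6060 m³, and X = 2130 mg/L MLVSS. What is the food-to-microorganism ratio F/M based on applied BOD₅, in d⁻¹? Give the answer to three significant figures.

F/M ≈ 0.913 d⁻¹

Food-to-microorganism ratio F/M = Q S₀ / (V X) = 14500 × 813 / (6060 × 2130) = 0.9133 d⁻¹.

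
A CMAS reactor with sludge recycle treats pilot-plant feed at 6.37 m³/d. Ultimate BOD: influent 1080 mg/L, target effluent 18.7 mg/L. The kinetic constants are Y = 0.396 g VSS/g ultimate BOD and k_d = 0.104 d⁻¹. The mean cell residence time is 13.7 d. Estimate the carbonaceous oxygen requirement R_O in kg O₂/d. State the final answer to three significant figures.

Correct the yield for decay: Y_obs = Y/(1 + k_d θ_c) = 0.396 / (1 + 0.104 × 13.7) = 0.396 / 2.425 = 0.1633.
Q·(S₀ − S) = 6.37 × (1080 − 18.7) × 10⁻³ = 6.760 kg/d removed.
Net sludge production P_X = 0.1633 × 6.760 = 1.104 kg VSS/d.
Carbonaceous O₂ demand = substrate oxidised − cell-mass equivalent = 6.760 − 1.42 × 1.104 = 5.193 kg O₂/d.

R_O ≈ 5.19 kg O₂/d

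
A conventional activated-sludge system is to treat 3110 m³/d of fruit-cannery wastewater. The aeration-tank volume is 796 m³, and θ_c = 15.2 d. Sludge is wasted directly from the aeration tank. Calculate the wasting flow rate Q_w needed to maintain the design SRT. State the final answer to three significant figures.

Q_w ≈ 52.4 m³/d

Wasting from the aeration tank: Q_w = V / θ_c = 796.0 / 15.2 = 52.37 m³/d.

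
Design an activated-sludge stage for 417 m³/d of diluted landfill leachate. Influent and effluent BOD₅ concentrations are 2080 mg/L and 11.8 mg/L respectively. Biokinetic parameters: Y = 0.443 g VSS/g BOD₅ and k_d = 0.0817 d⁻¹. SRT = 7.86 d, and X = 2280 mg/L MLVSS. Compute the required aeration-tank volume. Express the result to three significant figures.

V ≈ 802 m³

From the SRT design equation V = Y Q (S₀−S) θ_c / [X (1 + k_d θ_c)] = 0.443 × 417 × (2080 − 11.8) × 7.86 / [2280 × (1 + 0.0817 × 7.86)] = 3×10^6 / 3744 = 802.1 m³.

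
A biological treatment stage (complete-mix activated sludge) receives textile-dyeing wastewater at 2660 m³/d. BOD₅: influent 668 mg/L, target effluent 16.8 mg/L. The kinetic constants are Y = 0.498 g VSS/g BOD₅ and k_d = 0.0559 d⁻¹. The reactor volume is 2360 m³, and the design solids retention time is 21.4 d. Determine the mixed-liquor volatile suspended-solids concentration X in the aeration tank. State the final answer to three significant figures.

X ≈ 3560 mg/L

Solving the biomass balance for X: X = Y Q (S₀−S) θ_c / [V (1+k_d θ_c)] = 0.498 × 2660 × (668 − 16.8) × 21.4 / [2360 × (1 + 0.0559 × 21.4)] = 3562 mg/L.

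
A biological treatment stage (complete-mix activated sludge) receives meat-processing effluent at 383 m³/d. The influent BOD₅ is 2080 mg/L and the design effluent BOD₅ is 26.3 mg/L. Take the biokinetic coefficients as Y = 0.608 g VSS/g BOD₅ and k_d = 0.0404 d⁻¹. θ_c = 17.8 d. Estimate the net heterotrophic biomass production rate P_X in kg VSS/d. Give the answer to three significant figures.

Correct the yield for decay: Y_obs = Y/(1 + k_d θ_c) = 0.608 / (1 + 0.0404 × 17.8) = 0.608 / 1.719 = 0.3537.
ΔS = 2080 − 26.3 = 2054 mg/L, so the substrate removal rate is 383 × 2054/1000 = 786.6 kg BOD₅/d.
Biomass produced: P_X = Y_obs·Q·ΔS = 0.3537 × 786.6 ≈ 278.2 kg VSS/d.

P_X ≈ 278 kg VSS/d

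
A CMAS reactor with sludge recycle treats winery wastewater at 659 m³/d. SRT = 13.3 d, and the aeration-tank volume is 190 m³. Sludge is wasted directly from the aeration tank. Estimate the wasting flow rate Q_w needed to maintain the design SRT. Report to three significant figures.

For wasting at MLVSS concentration, Q_w = V/θ_c = 190.0/13.3 = 14.29 m³/d.

Q_w ≈ 14.3 m³/d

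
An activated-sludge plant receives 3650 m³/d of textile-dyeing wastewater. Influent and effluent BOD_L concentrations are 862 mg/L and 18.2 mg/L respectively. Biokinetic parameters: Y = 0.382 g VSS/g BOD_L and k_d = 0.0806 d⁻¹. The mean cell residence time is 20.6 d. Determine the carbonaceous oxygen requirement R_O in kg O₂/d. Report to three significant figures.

R_O ≈ 2450 kg O₂/d

Y_obs = Y / (1 + k_d θ_c) = 0.382 / (1 + 0.0806 × 20.6) = 0.382 / 2.660 = 0.1436.
Mass of BOD_L removed per day: Q(S₀ − S) = 3650 × 843.8 g/m³ = 3080 kg/d.
P_X = Y_obs·Q·(S₀ − S) = 0.1436 × 3080 = 442.2 kg VSS/d.
R_O = Q·(S₀ − S) − 1.42·P_X = 3080 − 1.42 × 442.2 = 2452 kg O₂/d.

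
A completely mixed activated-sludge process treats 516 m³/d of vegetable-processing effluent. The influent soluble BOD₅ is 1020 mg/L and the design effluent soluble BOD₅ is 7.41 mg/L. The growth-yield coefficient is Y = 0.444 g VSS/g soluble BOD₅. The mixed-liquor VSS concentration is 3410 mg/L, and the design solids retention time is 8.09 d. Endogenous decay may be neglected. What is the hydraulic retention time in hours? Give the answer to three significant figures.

τ ≈ 25.6 h

With k_d = 0 the design equation reduces to V = Y Q (S₀−S) θ_c / X = 0.444 × 516 × (1020 − 7.41) × 8.09 / 3410 = 550.4 m³.
HRT = V/Q = 550.4 m³ / 516 m³·d⁻¹ = 1.067 d × 24 = 25.60 h.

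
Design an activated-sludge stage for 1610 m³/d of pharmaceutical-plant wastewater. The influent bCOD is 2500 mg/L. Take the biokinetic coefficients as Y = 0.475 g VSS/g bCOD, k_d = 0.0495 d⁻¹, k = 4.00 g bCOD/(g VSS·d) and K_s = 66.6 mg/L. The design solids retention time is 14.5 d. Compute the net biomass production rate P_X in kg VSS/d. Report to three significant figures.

For a completely mixed reactor with recycle the Lawrence–McCarty relation gives S = K_s·(1 + k_d·θ_c) / [θ_c·(Y·k − k_d) − 1] = 66.6 × (1 + 0.0495 × 14.5) / [14.5 × (0.475 × 4.00 − 0.0495) − 1] = 114.4 / 25.83 = 4.429 mg/L.
Observed yield with endogenous decay: Y_obs = Y / (1 + k_d·θ_c) = 0.475 / (1 + 0.0495 × 14.5) = 0.475 / 1.718 = 0.2765 g VSS/g bCOD.
Q·(S₀ − S) = 1610 × (2500 − 4.43) × 10⁻³ = 4018 kg/d removed.
Biomass produced: P_X = Y_obs·Q·ΔS = 0.2765 × 4018 ≈ 1111 kg VSS/d.

P_X ≈ 1110 kg VSS/d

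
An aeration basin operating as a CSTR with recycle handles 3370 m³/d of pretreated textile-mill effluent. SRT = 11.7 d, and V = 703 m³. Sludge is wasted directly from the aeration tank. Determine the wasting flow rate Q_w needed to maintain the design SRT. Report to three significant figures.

For wasting at MLVSS concentration, Q_w = V/θ_c = 703.0/11.7 = 60.09 m³/d.

Q_w ≈ 60.1 m³/d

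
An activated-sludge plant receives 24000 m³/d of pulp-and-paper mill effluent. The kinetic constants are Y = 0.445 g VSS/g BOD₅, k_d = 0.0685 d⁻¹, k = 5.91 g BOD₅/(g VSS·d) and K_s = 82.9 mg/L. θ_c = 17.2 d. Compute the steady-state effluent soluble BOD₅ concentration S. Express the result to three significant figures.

S ≈ 4.19 mg/L

For a completely mixed reactor with recycle the Lawrence–McCarty relation gives S = K_s·(1 + k_d·θ_c) / [θ_c·(Y·k − k_d) − 1] = 82.9 × (1 + 0.0685 × 17.2) / [17.2 × (0.445 × 5.91 − 0.0685) − 1] = 180.6 / 43.06 = 4.194 mg/L.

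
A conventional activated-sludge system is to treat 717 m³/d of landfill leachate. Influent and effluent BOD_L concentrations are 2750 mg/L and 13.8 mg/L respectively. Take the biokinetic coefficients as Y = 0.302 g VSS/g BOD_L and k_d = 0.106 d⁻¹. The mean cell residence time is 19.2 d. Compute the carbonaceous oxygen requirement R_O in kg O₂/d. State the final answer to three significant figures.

R_O ≈ 1680 kg O₂/d

The observed yield is Y_obs = Y/(1 + k_d·θ_c) = 0.302 / (1 + 0.106 × 19.2) = 0.302 / 3.035 = 0.09950 g VSS per g BOD_L removed.
Q·(S₀ − S) = 717 × (2750 − 13.8) × 10⁻³ = 1962 kg/d removed.
P_X = Y_obs·Q·(S₀ − S) = 0.09950 × 1962 = 195.2 kg VSS/d.
Carbonaceous O₂ demand = substrate oxidised − cell-mass equivalent = 1962 − 1.42 × 195.2 = 1685 kg O₂/d.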